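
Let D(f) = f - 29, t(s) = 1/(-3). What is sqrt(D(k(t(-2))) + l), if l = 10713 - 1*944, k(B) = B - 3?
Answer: sqrt(87630)/3 ≈ 98.675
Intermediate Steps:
t(s) = -1/3
k(B) = -3 + B
D(f) = -29 + f
l = 9769 (l = 10713 - 944 = 9769)
sqrt(D(k(t(-2))) + l) = sqrt((-29 + (-3 - 1/3)) + 9769) = sqrt((-29 - 10/3) + 9769) = sqrt(-97/3 + 9769) = sqrt(29210/3) = sqrt(87630)/3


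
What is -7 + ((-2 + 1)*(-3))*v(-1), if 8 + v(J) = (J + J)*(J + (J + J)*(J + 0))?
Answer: -37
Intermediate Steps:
v(J) = -8 + 2*J*(J + 2*J²) (v(J) = -8 + (J + J)*(J + (J + J)*(J + 0)) = -8 + (2*J)*(J + (2*J)*J) = -8 + (2*J)*(J + 2*J²) = -8 + 2*J*(J + 2*J²))
-7 + ((-2 + 1)*(-3))*v(-1) = -7 + ((-2 + 1)*(-3))*(-8 + 2*(-1)² + 4*(-1)³) = -7 + (-1*(-3))*(-8 + 2*1 + 4*(-1)) = -7 + 3*(-8 + 2 - 4) = -7 + 3*(-10) = -7 - 30 = -37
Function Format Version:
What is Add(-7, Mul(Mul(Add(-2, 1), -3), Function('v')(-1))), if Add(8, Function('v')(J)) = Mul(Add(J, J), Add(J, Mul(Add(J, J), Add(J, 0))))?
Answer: -37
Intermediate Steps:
Function('v')(J) = Add(-8, Mul(2, J, Add(J, Mul(2, Pow(J, 2))))) (Function('v')(J) = Add(-8, Mul(Add(J, J), Add(J, Mul(Add(J, J), Add(J, 0))))) = Add(-8, Mul(Mul(2, J), Add(J, Mul(Mul(2, J), J)))) = Add(-8, Mul(Mul(2, J), Add(J, Mul(2, Pow(J, 2))))) = Add(-8, Mul(2, J, Add(J, Mul(2, Pow(J, 2))))))
Add(-7, Mul(Mul(Add(-2, 1), -3), Function('v')(-1))) = Add(-7, Mul(Mul(Add(-2, 1), -3), Add(-8, Mul(2, Pow(-1, 2)), Mul(4, Pow(-1, 3))))) = Add(-7, Mul(Mul(-1, -3), Add(-8, Mul(2, 1), Mul(4, -1)))) = Add(-7, Mul(3, Add(-8, 2, -4))) = Add(-7, Mul(3, -10)) = Add(-7, -30) = -37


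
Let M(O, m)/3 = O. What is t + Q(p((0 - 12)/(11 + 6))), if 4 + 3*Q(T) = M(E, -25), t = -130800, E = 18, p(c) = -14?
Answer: -392350/3 ≈ -1.3078e+5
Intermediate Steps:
M(O, m) = 3*O
Q(T) = 50/3 (Q(T) = -4/3 + (3*18)/3 = -4/3 + (⅓)*54 = -4/3 + 18 = 50/3)
t + Q(p((0 - 12)/(11 + 6))) = -130800 + 50/3 = -392350/3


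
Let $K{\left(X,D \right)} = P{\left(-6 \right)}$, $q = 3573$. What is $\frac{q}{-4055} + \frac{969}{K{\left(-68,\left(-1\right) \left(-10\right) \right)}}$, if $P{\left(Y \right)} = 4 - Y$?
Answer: $\frac{778713}{8110} \approx 96.019$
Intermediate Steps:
$K{\left(X,D \right)} = 10$ ($K{\left(X,D \right)} = 4 - -6 = 4 + 6 = 10$)
$\frac{q}{-4055} + \frac{969}{K{\left(-68,\left(-1\right) \left(-10\right) \right)}} = \frac{3573}{-4055} + \frac{969}{10} = 3573 \left(- \frac{1}{4055}\right) + 969 \cdot \frac{1}{10} = - \frac{3573}{4055} + \frac{969}{10} = \frac{778713}{8110}$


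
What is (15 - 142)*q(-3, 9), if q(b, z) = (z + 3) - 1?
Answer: -1397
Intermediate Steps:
q(b, z) = 2 + z (q(b, z) = (3 + z) - 1 = 2 + z)
(15 - 142)*q(-3, 9) = (15 - 142)*(2 + 9) = -127*11 = -1397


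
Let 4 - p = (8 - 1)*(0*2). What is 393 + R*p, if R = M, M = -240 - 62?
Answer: -815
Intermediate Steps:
p = 4 (p = 4 - (8 - 1)*0*2 = 4 - 7*0 = 4 - 1*0 = 4 + 0 = 4)
M = -302
R = -302
393 + R*p = 393 - 302*4 = 393 - 1208 = -815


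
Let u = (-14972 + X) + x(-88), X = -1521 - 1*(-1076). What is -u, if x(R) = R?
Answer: 15505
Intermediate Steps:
X = -445 (X = -1521 + 1076 = -445)
u = -15505 (u = (-14972 - 445) - 88 = -15417 - 88 = -15505)
-u = -1*(-15505) = 15505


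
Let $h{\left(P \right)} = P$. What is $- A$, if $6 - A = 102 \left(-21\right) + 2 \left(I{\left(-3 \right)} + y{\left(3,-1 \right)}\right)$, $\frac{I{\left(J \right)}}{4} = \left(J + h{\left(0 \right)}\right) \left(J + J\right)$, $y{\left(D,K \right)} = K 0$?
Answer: $-2004$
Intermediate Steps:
$y{\left(D,K \right)} = 0$
$I{\left(J \right)} = 8 J^{2}$ ($I{\left(J \right)} = 4 \left(J + 0\right) \left(J + J\right) = 4 J 2 J = 4 \cdot 2 J^{2} = 8 J^{2}$)
$A = 2004$ ($A = 6 - \left(102 \left(-21\right) + 2 \left(8 \left(-3\right)^{2} + 0\right)\right) = 6 - \left(-2142 + 2 \left(8 \cdot 9 + 0\right)\right) = 6 - \left(-2142 + 2 \left(72 + 0\right)\right) = 6 - \left(-2142 + 2 \cdot 72\right) = 6 - \left(-2142 + 144\right) = 6 - -1998 = 6 + 1998 = 2004$)
$- A = \left(-1\right) 2004 = -2004$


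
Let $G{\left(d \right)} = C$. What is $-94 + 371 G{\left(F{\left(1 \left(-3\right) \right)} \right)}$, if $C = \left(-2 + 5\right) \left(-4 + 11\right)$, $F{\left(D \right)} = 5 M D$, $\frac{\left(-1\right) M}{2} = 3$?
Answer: $7697$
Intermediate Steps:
$M = -6$ ($M = \left(-2\right) 3 = -6$)
$F{\left(D \right)} = - 30 D$ ($F{\left(D \right)} = 5 \left(-6\right) D = - 30 D$)
$C = 21$ ($C = 3 \cdot 7 = 21$)
$G{\left(d \right)} = 21$
$-94 + 371 G{\left(F{\left(1 \left(-3\right) \right)} \right)} = -94 + 371 \cdot 21 = -94 + 7791 = 7697$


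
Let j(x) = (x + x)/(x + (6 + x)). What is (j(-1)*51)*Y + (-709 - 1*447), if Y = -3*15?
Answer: -17/2 ≈ -8.5000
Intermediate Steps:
j(x) = 2*x/(6 + 2*x) (j(x) = (2*x)/(6 + 2*x) = 2*x/(6 + 2*x))
Y = -45
(j(-1)*51)*Y + (-709 - 1*447) = (-1/(3 - 1)*51)*(-45) + (-709 - 1*447) = (-1/2*51)*(-45) + (-709 - 447) = (-1*1/2*51)*(-45) - 1156 = -1/2*51*(-45) - 1156 = -51/2*(-45) - 1156 = 2295/2 - 1156 = -17/2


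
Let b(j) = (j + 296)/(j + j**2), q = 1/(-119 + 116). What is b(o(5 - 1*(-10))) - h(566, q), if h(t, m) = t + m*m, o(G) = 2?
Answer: -4648/9 ≈ -516.44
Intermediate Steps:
q = -1/3 (q = 1/(-3) = -1/3 ≈ -0.33333)
h(t, m) = t + m**2
b(j) = (296 + j)/(j + j**2)
b(o(5 - 1*(-10))) - h(566, q) = (296 + 2)/(2*(1 + 2)) - (566 + (-1/3)**2) = (1/2)*298/3 - (566 + 1/9) = (1/2)*(1/3)*298 - 1*5095/9 = 149/3 - 5095/9 = -4648/9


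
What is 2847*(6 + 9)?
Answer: 42705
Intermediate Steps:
2847*(6 + 9) = 2847*15 = 42705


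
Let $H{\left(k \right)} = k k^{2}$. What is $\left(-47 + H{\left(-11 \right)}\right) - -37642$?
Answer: $36264$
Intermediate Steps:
$H{\left(k \right)} = k^{3}$
$\left(-47 + H{\left(-11 \right)}\right) - -37642 = \left(-47 + \left(-11\right)^{3}\right) - -37642 = \left(-47 - 1331\right) + 37642 = -1378 + 37642 = 36264$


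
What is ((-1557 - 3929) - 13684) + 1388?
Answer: -17782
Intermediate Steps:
((-1557 - 3929) - 13684) + 1388 = (-5486 - 13684) + 1388 = -19170 + 1388 = -17782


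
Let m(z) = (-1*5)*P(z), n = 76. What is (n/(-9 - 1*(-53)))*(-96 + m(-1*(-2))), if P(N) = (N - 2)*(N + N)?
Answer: -1824/11 ≈ -165.82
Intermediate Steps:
P(N) = 2*N*(-2 + N) (P(N) = (-2 + N)*(2*N) = 2*N*(-2 + N))
m(z) = -10*z*(-2 + z) (m(z) = (-1*5)*(2*z*(-2 + z)) = -10*z*(-2 + z))
(n/(-9 - 1*(-53)))*(-96 + m(-1*(-2))) = (76/(-9 - 1*(-53)))*(-96 + 10*(-1*(-2))*(2 - (-1)*(-2))) = (76/(-9 + 53))*(-96 + 10*2*(2 - 1*2)) = (76/44)*(-96 + 10*2*(2 - 2)) = (76*(1/44))*(-96 + 10*2*0) = 19*(-96 + 0)/11 = (19/11)*(-96) = -1824/11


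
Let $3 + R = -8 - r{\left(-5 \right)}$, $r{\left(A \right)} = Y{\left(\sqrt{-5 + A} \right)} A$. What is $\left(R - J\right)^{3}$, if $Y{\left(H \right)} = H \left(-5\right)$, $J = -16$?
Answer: $-93625 + 154375 i \sqrt{10} \approx -93625.0 + 4.8818 \cdot 10^{5} i$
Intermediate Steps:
$Y{\left(H \right)} = - 5 H$
$r{\left(A \right)} = - 5 A \sqrt{-5 + A}$ ($r{\left(A \right)} = - 5 \sqrt{-5 + A} A = - 5 A \sqrt{-5 + A}$)
$R = -11 - 25 i \sqrt{10}$ ($R = -3 - \left(8 - - 25 \sqrt{-5 - 5}\right) = -3 - \left(8 - - 25 \sqrt{-10}\right) = -3 - \left(8 - - 25 i \sqrt{10}\right) = -3 - \left(8 + 25 i \sqrt{10}\right) = -11 - 25 i \sqrt{10} \approx -11.0 - 79.057 i$)
$\left(R - J\right)^{3} = \left(\left(-11 - 25 i \sqrt{10}\right) - -16\right)^{3} = \left(\left(-11 - 25 i \sqrt{10}\right) + 16\right)^{3} = \left(5 - 25 i \sqrt{10}\right)^{3}$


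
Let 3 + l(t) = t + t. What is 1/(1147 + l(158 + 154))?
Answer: 1/1768 ≈ 0.00056561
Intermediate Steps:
l(t) = -3 + 2*t (l(t) = -3 + (t + t) = -3 + 2*t)
1/(1147 + l(158 + 154)) = 1/(1147 + (-3 + 2*(158 + 154))) = 1/(1147 + (-3 + 2*312)) = 1/(1147 + (-3 + 624)) = 1/(1147 + 621) = 1/1768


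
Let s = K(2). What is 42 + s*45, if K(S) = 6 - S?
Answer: 222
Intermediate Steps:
s = 4 (s = 6 - 1*2 = 6 - 2 = 4)
42 + s*45 = 42 + 4*45 = 42 + 180 = 222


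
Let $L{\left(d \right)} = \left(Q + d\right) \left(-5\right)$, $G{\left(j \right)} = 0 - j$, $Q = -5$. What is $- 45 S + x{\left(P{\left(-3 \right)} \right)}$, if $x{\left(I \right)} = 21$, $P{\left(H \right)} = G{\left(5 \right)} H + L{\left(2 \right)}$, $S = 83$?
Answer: $-3714$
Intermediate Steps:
$G{\left(j \right)} = - j$
$L{\left(d \right)} = 25 - 5 d$ ($L{\left(d \right)} = \left(-5 + d\right) \left(-5\right) = 25 - 5 d$)
$P{\left(H \right)} = 15 - 5 H$ ($P{\left(H \right)} = \left(-1\right) 5 H + \left(25 - 10\right) = - 5 H + \left(25 - 10\right) = - 5 H + 15 = 15 - 5 H$)
$- 45 S + x{\left(P{\left(-3 \right)} \right)} = \left(-45\right) 83 + 21 = -3735 + 21 = -3714$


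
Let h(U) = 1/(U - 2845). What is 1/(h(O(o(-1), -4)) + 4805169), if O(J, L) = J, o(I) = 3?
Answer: 2842/13656290297 ≈ 2.0811e-7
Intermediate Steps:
h(U) = 1/(-2845 + U)
1/(h(O(o(-1), -4)) + 4805169) = 1/(1/(-2845 + 3) + 4805169) = 1/(1/(-2842) + 4805169) = 1/(-1/2842 + 4805169) = 1/(13656290297/2842) = 2842/13656290297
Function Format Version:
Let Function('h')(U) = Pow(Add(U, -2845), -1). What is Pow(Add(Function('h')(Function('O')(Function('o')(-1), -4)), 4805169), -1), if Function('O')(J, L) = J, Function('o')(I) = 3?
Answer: Rational(2842, 13656290297) ≈ 2.0811e-7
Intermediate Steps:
Function('h')(U) = Pow(Add(-2845, U), -1)
Pow(Add(Function('h')(Function('O')(Function('o')(-1), -4)), 4805169), -1) = Pow(Add(Pow(Add(-2845, 3), -1), 4805169), -1) = Pow(Add(Pow(-2842, -1), 4805169), -1) = Pow(Add(Rational(-1, 2842), 4805169), -1) = Pow(Rational(13656290297, 2842), -1) = Rational(2842, 13656290297)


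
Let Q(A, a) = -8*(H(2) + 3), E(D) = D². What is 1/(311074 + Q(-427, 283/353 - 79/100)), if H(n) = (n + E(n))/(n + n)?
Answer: 1/311038 ≈ 3.2150e-6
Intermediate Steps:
H(n) = (n + n²)/(2*n) (H(n) = (n + n²)/(n + n) = (n + n²)/((2*n)) = (n + n²)*(1/(2*n)) = (n + n²)/(2*n))
Q(A, a) = -36 (Q(A, a) = -8*((½ + (½)*2) + 3) = -8*((½ + 1) + 3) = -8*(3/2 + 3) = -8*9/2 = -36)
1/(311074 + Q(-427, 283/353 - 79/100)) = 1/(311074 - 36) = 1/311038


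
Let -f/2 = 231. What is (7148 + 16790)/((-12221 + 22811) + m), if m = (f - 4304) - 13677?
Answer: -23938/7853 ≈ -3.0483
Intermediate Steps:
f = -462 (f = -2*231 = -462)
m = -18443 (m = (-462 - 4304) - 13677 = -4766 - 13677 = -18443)
(7148 + 16790)/((-12221 + 22811) + m) = (7148 + 16790)/((-12221 + 22811) - 18443) = 23938/(10590 - 18443) = 23938/(-7853) = 23938*(-1/7853) = -23938/7853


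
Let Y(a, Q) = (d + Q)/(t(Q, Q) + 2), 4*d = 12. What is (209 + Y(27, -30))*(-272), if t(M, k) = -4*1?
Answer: -60520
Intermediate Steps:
d = 3 (d = (1/4)*12 = 3)
t(M, k) = -4
Y(a, Q) = -3/2 - Q/2 (Y(a, Q) = (3 + Q)/(-4 + 2) = (3 + Q)/(-2) = (3 + Q)*(-1/2) = -3/2 - Q/2)
(209 + Y(27, -30))*(-272) = (209 + (-3/2 - 1/2*(-30)))*(-272) = (209 + (-3/2 + 15))*(-272) = (209 + 27/2)*(-272) = (445/2)*(-272) = -60520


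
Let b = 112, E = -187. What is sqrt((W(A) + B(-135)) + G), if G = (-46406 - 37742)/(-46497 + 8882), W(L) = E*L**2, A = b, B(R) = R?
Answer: 3*I*sqrt(368792307881795)/37615 ≈ 1531.6*I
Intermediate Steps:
A = 112
W(L) = -187*L**2
G = 84148/37615 (G = -84148/(-37615) = -84148*(-1/37615) = 84148/37615 ≈ 2.2371)
sqrt((W(A) + B(-135)) + G) = sqrt((-187*112**2 - 135) + 84148/37615) = sqrt((-187*12544 - 135) + 84148/37615) = sqrt((-2345728 - 135) + 84148/37615) = sqrt(-2345863 + 84148/37615) = sqrt(-88239552597/37615) = 3*I*sqrt(368792307881795)/37615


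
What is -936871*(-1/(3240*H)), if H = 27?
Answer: 936871/87480 ≈ 10.710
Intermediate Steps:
-936871*(-1/(3240*H)) = -936871/((36*(-90))*27) = -936871/((-3240*27)) = -936871/(-87480) = -936871*(-1/87480) = 936871/87480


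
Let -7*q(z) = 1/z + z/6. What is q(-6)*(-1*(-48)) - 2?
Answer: 6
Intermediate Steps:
q(z) = -1/(7*z) - z/42 (q(z) = -(1/z + z/6)/7 = -1/(7*z) - z/42)
q(-6)*(-1*(-48)) - 2 = ((1/42)*(-6 - 1*(-6)²)/(-6))*(-1*(-48)) - 2 = ((1/42)*(-⅙)*(-6 - 1*36))*48 - 2 = ((1/42)*(-⅙)*(-6 - 36))*48 - 2 = ((1/42)*(-⅙)*(-42))*48 - 2 = (⅙)*48 - 2 = 8 - 2 = 6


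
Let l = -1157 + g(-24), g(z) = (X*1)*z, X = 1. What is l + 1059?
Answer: -122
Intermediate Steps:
g(z) = z (g(z) = (1*1)*z = 1*z = z)
l = -1181 (l = -1157 - 24 = -1181)
l + 1059 = -1181 + 1059 = -122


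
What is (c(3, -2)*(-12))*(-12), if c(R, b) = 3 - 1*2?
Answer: 144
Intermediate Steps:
c(R, b) = 1 (c(R, b) = 3 - 2 = 1)
(c(3, -2)*(-12))*(-12) = (1*(-12))*(-12) = -12*(-12) = 144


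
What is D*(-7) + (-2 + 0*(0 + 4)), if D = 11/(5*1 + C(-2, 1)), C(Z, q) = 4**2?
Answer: -17/3 ≈ -5.6667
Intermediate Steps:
C(Z, q) = 16
D = 11/21 (D = 11/(5*1 + 16) = 11/(5 + 16) = 11/21 ≈ 0.52381)
D*(-7) + (-2 + 0*(0 + 4)) = (11/21)*(-7) + (-2 + 0*(0 + 4)) = -11/3 + (-2 + 0*4) = -11/3 + (-2 + 0) = -11/3 - 2 = -17/3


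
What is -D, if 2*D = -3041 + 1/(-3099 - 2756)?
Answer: 8902528/5855 ≈ 1520.5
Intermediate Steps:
D = -8902528/5855 (D = (-3041 + 1/(-3099 - 2756))/2 = (-3041 + 1/(-5855))/2 = (-3041 - 1/5855)/2 = (1/2)*(-17805056/5855) = -8902528/5855 ≈ -1520.5)
-D = -1*(-8902528/5855) = 8902528/5855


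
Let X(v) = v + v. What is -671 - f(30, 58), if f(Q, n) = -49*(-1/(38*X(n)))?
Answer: -2957817/4408 ≈ -671.01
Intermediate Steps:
X(v) = 2*v
f(Q, n) = 49/(76*n) (f(Q, n) = -49*(-1/(76*n)) = -(-49)/(76*n) = 49/(76*n))
-671 - f(30, 58) = -671 - 49/(76*58) = -671 - 1*49/4408 = -671 - 49/4408 = -2957817/4408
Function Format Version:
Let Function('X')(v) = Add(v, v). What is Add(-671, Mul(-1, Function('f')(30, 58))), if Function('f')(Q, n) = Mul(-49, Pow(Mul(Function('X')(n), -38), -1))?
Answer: Rational(-2957817, 4408) ≈ -671.01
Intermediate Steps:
Function('X')(v) = Mul(2, v)
Function('f')(Q, n) = Mul(Rational(49, 76), Pow(n, -1)) (Function('f')(Q, n) = Mul(-49, Pow(Mul(Mul(2, n), -38), -1)) = Mul(-49, Pow(Mul(-76, n), -1)) = Mul(-49, Mul(Rational(-1, 76), Pow(n, -1))) = Mul(Rational(49, 76), Pow(n, -1)))
Add(-671, Mul(-1, Function('f')(30, 58))) = Add(-671, Mul(-1, Mul(Rational(49, 76), Pow(58, -1)))) = Add(-671, Mul(-1, Mul(Rational(49, 76), Rational(1, 58)))) = Add(-671, Mul(-1, Rational(49, 4408))) = Add(-671, Rational(-49, 4408)) = Rational(-2957817, 4408)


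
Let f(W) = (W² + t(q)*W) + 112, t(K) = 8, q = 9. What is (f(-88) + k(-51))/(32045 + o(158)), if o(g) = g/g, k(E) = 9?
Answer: 341/1526 ≈ 0.22346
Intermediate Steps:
o(g) = 1
f(W) = 112 + W² + 8*W (f(W) = (W² + 8*W) + 112 = 112 + W² + 8*W)
(f(-88) + k(-51))/(32045 + o(158)) = ((112 + (-88)² + 8*(-88)) + 9)/(32045 + 1) = ((112 + 7744 - 704) + 9)/32046 = (7152 + 9)*(1/32046) = 7161*(1/32046) = 341/1526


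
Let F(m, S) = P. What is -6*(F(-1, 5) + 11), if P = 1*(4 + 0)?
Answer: -90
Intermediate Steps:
P = 4 (P = 1*4 = 4)
F(m, S) = 4
-6*(F(-1, 5) + 11) = -6*(4 + 11) = -6*15 = -90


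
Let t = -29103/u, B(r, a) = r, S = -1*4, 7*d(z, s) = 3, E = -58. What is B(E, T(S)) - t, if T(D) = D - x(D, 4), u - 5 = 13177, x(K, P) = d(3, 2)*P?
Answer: -245151/4394 ≈ -55.792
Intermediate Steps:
d(z, s) = 3/7 (d(z, s) = (⅐)*3 = 3/7)
x(K, P) = 3*P/7
u = 13182 (u = 5 + 13177 = 13182)
S = -4
T(D) = -12/7 + D (T(D) = D - 3*4/7 = D - 1*12/7 = D - 12/7 = -12/7 + D)
t = -9701/4394 (t = -29103/13182 = -29103*1/13182 = -9701/4394 ≈ -2.2078)
B(E, T(S)) - t = -58 - 1*(-9701/4394) = -58 + 9701/4394 = -245151/4394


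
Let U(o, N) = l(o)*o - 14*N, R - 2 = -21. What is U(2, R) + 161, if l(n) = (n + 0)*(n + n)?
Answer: 443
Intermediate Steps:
R = -19 (R = 2 - 21 = -19)
l(n) = 2*n**2 (l(n) = n*(2*n) = 2*n**2)
U(o, N) = -14*N + 2*o**3 (U(o, N) = (2*o**2)*o - 14*N = 2*o**3 - 14*N = -14*N + 2*o**3)
U(2, R) + 161 = (-14*(-19) + 2*2**3) + 161 = (266 + 2*8) + 161 = (266 + 16) + 161 = 282 + 161 = 443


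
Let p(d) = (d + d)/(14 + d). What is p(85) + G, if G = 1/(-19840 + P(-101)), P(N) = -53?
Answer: 1127237/656469 ≈ 1.7171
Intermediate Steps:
p(d) = 2*d/(14 + d) (p(d) = (2*d)/(14 + d) = 2*d/(14 + d))
G = -1/19893 (G = 1/(-19840 - 53) = 1/(-19893) = -1/19893 ≈ -5.0269e-5)
p(85) + G = 2*85/(14 + 85) - 1/19893 = 2*85/99 - 1/19893 = 2*85*(1/99) - 1/19893 = 170/99 - 1/19893 = 1127237/656469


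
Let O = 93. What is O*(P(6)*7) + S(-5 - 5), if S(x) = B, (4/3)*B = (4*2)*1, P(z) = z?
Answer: 3912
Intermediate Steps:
B = 6 (B = 3*((4*2)*1)/4 = 3*(8*1)/4 = (3/4)*8 = 6)
S(x) = 6
O*(P(6)*7) + S(-5 - 5) = 93*(6*7) + 6 = 93*42 + 6 = 3906 + 6 = 3912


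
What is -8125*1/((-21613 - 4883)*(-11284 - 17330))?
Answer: -8125/758156544 ≈ -1.0717e-5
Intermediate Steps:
-8125*1/((-21613 - 4883)*(-11284 - 17330)) = -8125/((-28614*(-26496))) = -8125/758156544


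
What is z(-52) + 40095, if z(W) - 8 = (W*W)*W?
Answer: -100505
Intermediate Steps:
z(W) = 8 + W**3 (z(W) = 8 + (W*W)*W = 8 + W**2*W = 8 + W**3)
z(-52) + 40095 = (8 + (-52)**3) + 40095 = (8 - 140608) + 40095 = -140600 + 40095 = -100505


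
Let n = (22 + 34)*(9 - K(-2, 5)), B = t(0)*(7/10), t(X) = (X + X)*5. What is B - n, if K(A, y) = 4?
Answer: -280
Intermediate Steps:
t(X) = 10*X (t(X) = (2*X)*5 = 10*X)
B = 0 (B = (10*0)*(7/10) = 0*(7*(1/10)) = 0*(7/10) = 0)
n = 280 (n = (22 + 34)*(9 - 1*4) = 56*(9 - 4) = 56*5 = 280)
B - n = 0 - 1*280 = 0 - 280 = -280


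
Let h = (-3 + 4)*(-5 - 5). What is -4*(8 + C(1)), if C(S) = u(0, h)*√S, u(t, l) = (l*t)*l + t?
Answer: -32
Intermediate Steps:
h = -10 (h = 1*(-10) = -10)
u(t, l) = t + t*l² (u(t, l) = t*l² + t = t + t*l²)
C(S) = 0 (C(S) = (0*(1 + (-10)²))*√S = (0*(1 + 100))*√S = (0*101)*√S = 0*√S = 0)
-4*(8 + C(1)) = -4*(8 + 0) = -4*8 = -32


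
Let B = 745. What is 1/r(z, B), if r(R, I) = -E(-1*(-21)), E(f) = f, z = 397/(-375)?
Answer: -1/21 ≈ -0.047619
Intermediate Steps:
z = -397/375 (z = 397*(-1/375) = -397/375 ≈ -1.0587)
r(R, I) = -21 (r(R, I) = -(-1)*(-21) = -1*21 = -21)
1/r(z, B) = 1/(-21) = -1/21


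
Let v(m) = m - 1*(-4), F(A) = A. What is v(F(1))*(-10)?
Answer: -50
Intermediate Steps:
v(m) = 4 + m (v(m) = m + 4 = 4 + m)
v(F(1))*(-10) = (4 + 1)*(-10) = 5*(-10) = -50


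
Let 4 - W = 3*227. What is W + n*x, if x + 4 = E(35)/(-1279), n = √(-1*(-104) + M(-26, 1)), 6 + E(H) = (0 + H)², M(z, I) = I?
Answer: -677 - 6335*√105/1279 ≈ -727.75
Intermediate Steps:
E(H) = -6 + H² (E(H) = -6 + (0 + H)² = -6 + H²)
n = √105 (n = √(-1*(-104) + 1) = √(104 + 1) = √105 ≈ 10.247)
x = -6335/1279 (x = -4 + (-6 + 35²)/(-1279) = -4 + (-6 + 1225)*(-1/1279) = -4 + 1219*(-1/1279) = -4 - 1219/1279 = -6335/1279 ≈ -4.9531)
W = -677 (W = 4 - 3*227 = 4 - 1*681 = 4 - 681 = -677)
W + n*x = -677 + √105*(-6335/1279) = -677 - 6335*√105/1279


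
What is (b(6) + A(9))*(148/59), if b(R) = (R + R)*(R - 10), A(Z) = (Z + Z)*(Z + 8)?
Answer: 38184/59 ≈ 647.19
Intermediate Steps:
A(Z) = 2*Z*(8 + Z) (A(Z) = (2*Z)*(8 + Z) = 2*Z*(8 + Z))
b(R) = 2*R*(-10 + R) (b(R) = (2*R)*(-10 + R) = 2*R*(-10 + R))
(b(6) + A(9))*(148/59) = (2*6*(-10 + 6) + 2*9*(8 + 9))*(148/59) = (2*6*(-4) + 2*9*17)*(148*(1/59)) = (-48 + 306)*(148/59) = 258*(148/59) = 38184/59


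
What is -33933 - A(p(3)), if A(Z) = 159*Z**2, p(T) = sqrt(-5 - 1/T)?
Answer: -33085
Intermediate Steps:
-33933 - A(p(3)) = -33933 - 159*(sqrt(-5 - 1/3))**2 = -33933 - 159*(sqrt(-16/3))**2 = -33933 - 159*(4*I*sqrt(3)/3)**2 = -33933 - 159*(-16)/3 = -33933 - 1*(-848) = -33933 + 848 = -33085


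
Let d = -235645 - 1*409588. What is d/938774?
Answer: -645233/938774 ≈ -0.68731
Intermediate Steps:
d = -645233 (d = -235645 - 409588 = -645233)
d/938774 = -645233/938774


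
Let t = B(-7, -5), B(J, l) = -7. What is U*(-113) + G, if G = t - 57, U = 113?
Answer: -12833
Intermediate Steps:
t = -7
G = -64 (G = -7 - 57 = -64)
U*(-113) + G = 113*(-113) - 64 = -12769 - 64 = -12833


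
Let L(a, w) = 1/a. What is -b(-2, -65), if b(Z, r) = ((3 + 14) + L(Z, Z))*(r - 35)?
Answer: 1650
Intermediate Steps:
b(Z, r) = (-35 + r)*(17 + 1/Z) (b(Z, r) = ((3 + 14) + 1/Z)*(r - 35) = (17 + 1/Z)*(-35 + r) = (-35 + r)*(17 + 1/Z))
-b(-2, -65) = -(-35 - 65 + 17*(-2)*(-35 - 65))/(-2) = -(-1)*(-35 - 65 + 17*(-2)*(-100))/2 = -(-1)*(-35 - 65 + 3400)/2 = -(-1)*3300/2 = -1*(-1650) = 1650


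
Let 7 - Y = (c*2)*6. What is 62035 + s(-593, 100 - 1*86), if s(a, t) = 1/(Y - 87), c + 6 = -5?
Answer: 3225821/52 ≈ 62035.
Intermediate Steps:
c = -11 (c = -6 - 5 = -11)
Y = 139 (Y = 7 - (-11*2)*6 = 7 - (-22)*6 = 7 - 1*(-132) = 7 + 132 = 139)
s(a, t) = 1/52 (s(a, t) = 1/(139 - 87) = 1/52)
62035 + s(-593, 100 - 1*86) = 62035 + 1/52 = 3225821/52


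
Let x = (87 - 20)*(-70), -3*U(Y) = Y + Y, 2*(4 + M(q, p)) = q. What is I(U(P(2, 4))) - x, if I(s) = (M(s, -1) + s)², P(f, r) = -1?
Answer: 4699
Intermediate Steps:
M(q, p) = -4 + q/2
U(Y) = -2*Y/3 (U(Y) = -(Y + Y)/3 = -2*Y/3)
I(s) = (-4 + 3*s/2)² (I(s) = ((-4 + s/2) + s)² = (-4 + 3*s/2)²)
x = -4690 (x = 67*(-70) = -4690)
I(U(P(2, 4))) - x = (-8 + 3*(-⅔*(-1)))²/4 - 1*(-4690) = (-8 + 3*(⅔))²/4 + 4690 = (-8 + 2)²/4 + 4690 = (¼)*(-6)² + 4690 = (¼)*36 + 4690 = 9 + 4690 = 4699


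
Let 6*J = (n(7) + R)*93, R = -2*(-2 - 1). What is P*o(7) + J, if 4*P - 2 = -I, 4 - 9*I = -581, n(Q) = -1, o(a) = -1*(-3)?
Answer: 121/4 ≈ 30.250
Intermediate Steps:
o(a) = 3
I = 65 (I = 4/9 - 1/9*(-581) = 4/9 + 581/9 = 65)
R = 6 (R = -2*(-3) = 6)
P = -63/4 (P = 1/2 + (-1*65)/4 = 1/2 + (1/4)*(-65) = 1/2 - 65/4 = -63/4 ≈ -15.750)
J = 155/2 (J = ((-1 + 6)*93)/6 = (5*93)/6 = (1/6)*465 = 155/2 ≈ 77.500)
P*o(7) + J = -63/4*3 + 155/2 = -189/4 + 155/2 = 121/4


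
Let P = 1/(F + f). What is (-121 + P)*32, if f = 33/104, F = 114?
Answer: -46030880/11889 ≈ -3871.7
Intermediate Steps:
f = 33/104 (f = 33*(1/104) = 33/104 ≈ 0.31731)
P = 104/11889 (P = 1/(114 + 33/104) = 1/(11889/104) = 104/11889 ≈ 0.0087476)
(-121 + P)*32 = (-121 + 104/11889)*32 = -1438465/11889*32 = -46030880/11889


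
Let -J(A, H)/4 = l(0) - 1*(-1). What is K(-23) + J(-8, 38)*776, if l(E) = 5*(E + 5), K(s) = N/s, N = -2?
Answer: -1856190/23 ≈ -80704.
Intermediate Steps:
K(s) = -2/s
l(E) = 25 + 5*E (l(E) = 5*(5 + E) = 25 + 5*E)
J(A, H) = -104 (J(A, H) = -4*((25 + 5*0) - 1*(-1)) = -4*((25 + 0) + 1) = -4*(25 + 1) = -4*26 = -104)
K(-23) + J(-8, 38)*776 = -2/(-23) - 104*776 = -2*(-1/23) - 80704 = 2/23 - 80704 = -1856190/23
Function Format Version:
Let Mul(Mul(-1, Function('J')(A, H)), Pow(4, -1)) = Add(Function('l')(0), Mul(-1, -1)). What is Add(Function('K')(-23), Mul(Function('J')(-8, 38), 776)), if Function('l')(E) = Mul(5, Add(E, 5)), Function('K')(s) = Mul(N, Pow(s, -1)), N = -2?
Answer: Rational(-1856190, 23) ≈ -80704.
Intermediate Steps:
Function('K')(s) = Mul(-2, Pow(s, -1))
Function('l')(E) = Add(25, Mul(5, E)) (Function('l')(E) = Mul(5, Add(5, E)) = Add(25, Mul(5, E)))
Function('J')(A, H) = -104 (Function('J')(A, H) = Mul(-4, Add(Add(25, Mul(5, 0)), Mul(-1, -1))) = Mul(-4, Add(Add(25, 0), 1)) = Mul(-4, Add(25, 1)) = Mul(-4, 26) = -104)
Add(Function('K')(-23), Mul(Function('J')(-8, 38), 776)) = Add(Mul(-2, Pow(-23, -1)), Mul(-104, 776)) = Add(Mul(-2, Rational(-1, 23)), -80704) = Add(Rational(2, 23), -80704) = Rational(-1856190, 23)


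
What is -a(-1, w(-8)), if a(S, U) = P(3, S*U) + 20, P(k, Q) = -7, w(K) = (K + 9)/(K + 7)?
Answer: -13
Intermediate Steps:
w(K) = (9 + K)/(7 + K)
a(S, U) = 13 (a(S, U) = -7 + 20 = 13)
-a(-1, w(-8)) = -1*13 = -13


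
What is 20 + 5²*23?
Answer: 595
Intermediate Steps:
20 + 5²*23 = 20 + 25*23 = 20 + 575 = 595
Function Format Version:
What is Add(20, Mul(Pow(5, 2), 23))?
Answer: 595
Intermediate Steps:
Add(20, Mul(Pow(5, 2), 23)) = Add(20, Mul(25, 23)) = Add(20, 575) = 595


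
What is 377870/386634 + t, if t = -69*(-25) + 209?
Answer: 374064013/193317 ≈ 1935.0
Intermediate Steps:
t = 1934 (t = 1725 + 209 = 1934)
377870/386634 + t = 377870/386634 + 1934 = 377870*(1/386634) + 1934 = 188935/193317 + 1934 = 374064013/193317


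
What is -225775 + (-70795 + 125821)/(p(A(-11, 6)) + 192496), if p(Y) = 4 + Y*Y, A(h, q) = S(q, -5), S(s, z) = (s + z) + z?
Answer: -7244207479/32086 ≈ -2.2577e+5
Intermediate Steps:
S(s, z) = s + 2*z
A(h, q) = -10 + q (A(h, q) = q + 2*(-5) = q - 10 = -10 + q)
p(Y) = 4 + Y²
-225775 + (-70795 + 125821)/(p(A(-11, 6)) + 192496) = -225775 + (-70795 + 125821)/((4 + (-10 + 6)²) + 192496) = -225775 + 55026/((4 + (-4)²) + 192496) = -225775 + 55026/((4 + 16) + 192496) = -225775 + 55026/(20 + 192496) = -225775 + 55026/192516 = -225775 + 55026*(1/192516) = -225775 + 9171/32086 = -7244207479/32086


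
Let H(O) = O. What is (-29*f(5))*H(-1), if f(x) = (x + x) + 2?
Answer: 348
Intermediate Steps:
f(x) = 2 + 2*x (f(x) = 2*x + 2 = 2 + 2*x)
(-29*f(5))*H(-1) = -29*(2 + 2*5)*(-1) = -29*(2 + 10)*(-1) = -29*12*(-1) = -348*(-1) = 348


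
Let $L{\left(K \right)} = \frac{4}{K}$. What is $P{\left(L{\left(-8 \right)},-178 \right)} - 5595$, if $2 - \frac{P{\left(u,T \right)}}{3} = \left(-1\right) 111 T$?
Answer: $-64863$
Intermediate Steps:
$P{\left(u,T \right)} = 6 + 333 T$ ($P{\left(u,T \right)} = 6 - 3 \left(-1\right) 111 T = 6 - 3 \left(- 111 T\right) = 6 + 333 T$)
$P{\left(L{\left(-8 \right)},-178 \right)} - 5595 = \left(6 + 333 \left(-178\right)\right) - 5595 = \left(6 - 59274\right) - 5595 = -59268 - 5595 = -64863$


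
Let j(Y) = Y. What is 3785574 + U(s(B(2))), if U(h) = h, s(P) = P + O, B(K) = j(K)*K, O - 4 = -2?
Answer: 3785580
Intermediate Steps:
O = 2 (O = 4 - 2 = 2)
B(K) = K² (B(K) = K*K = K²)
s(P) = 2 + P (s(P) = P + 2 = 2 + P)
3785574 + U(s(B(2))) = 3785574 + (2 + 2²) = 3785574 + (2 + 4) = 3785574 + 6 = 3785580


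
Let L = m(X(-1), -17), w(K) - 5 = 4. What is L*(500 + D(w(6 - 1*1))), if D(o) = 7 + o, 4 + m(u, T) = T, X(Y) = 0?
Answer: -10836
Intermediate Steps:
m(u, T) = -4 + T
w(K) = 9 (w(K) = 5 + 4 = 9)
L = -21 (L = -4 - 17 = -21)
L*(500 + D(w(6 - 1*1))) = -21*(500 + (7 + 9)) = -21*(500 + 16) = -21*516 = -10836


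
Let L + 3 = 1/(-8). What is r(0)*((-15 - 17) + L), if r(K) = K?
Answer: 0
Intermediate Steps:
L = -25/8 (L = -3 + 1/(-8) = -3 - 1/8 = -25/8 ≈ -3.1250)
r(0)*((-15 - 17) + L) = 0*((-15 - 17) - 25/8) = 0*(-32 - 25/8) = 0*(-281/8) = 0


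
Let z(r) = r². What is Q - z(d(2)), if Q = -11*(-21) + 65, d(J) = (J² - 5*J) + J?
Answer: 280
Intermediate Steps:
d(J) = J² - 4*J
Q = 296 (Q = 231 + 65 = 296)
Q - z(d(2)) = 296 - (2*(-4 + 2))² = 296 - (2*(-2))² = 296 - 1*(-4)² = 296 - 1*16 = 296 - 16 = 280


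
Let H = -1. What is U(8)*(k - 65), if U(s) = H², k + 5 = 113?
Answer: 43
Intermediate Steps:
k = 108 (k = -5 + 113 = 108)
U(s) = 1 (U(s) = (-1)² = 1)
U(8)*(k - 65) = 1*(108 - 65) = 1*43 = 43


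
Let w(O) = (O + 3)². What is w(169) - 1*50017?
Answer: -20433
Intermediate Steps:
w(O) = (3 + O)²
w(169) - 1*50017 = (3 + 169)² - 1*50017 = 172² - 50017 = 29584 - 50017 = -20433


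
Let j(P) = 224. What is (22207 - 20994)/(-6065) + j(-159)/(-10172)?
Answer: -2823/12715 ≈ -0.22202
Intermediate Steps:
(22207 - 20994)/(-6065) + j(-159)/(-10172) = (22207 - 20994)/(-6065) + 224/(-10172) = 1213*(-1/6065) + 224*(-1/10172) = -1/5 - 56/2543 = -2823/12715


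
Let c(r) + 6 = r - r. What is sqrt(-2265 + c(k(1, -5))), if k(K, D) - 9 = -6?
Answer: I*sqrt(2271) ≈ 47.655*I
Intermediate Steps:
k(K, D) = 3 (k(K, D) = 9 - 6 = 3)
c(r) = -6 (c(r) = -6 + (r - r) = -6 + 0 = -6)
sqrt(-2265 + c(k(1, -5))) = sqrt(-2265 - 6) = sqrt(-2271) = I*sqrt(2271)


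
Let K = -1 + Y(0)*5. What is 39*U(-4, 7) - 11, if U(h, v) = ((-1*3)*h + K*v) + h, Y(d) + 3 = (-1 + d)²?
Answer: -2702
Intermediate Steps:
Y(d) = -3 + (-1 + d)²
K = -11 (K = -1 + (-3 + (-1 + 0)²)*5 = -1 + (-3 + (-1)²)*5 = -1 + (-3 + 1)*5 = -1 - 2*5 = -1 - 10 = -11)
U(h, v) = -11*v - 2*h (U(h, v) = ((-1*3)*h - 11*v) + h = (-3*h - 11*v) + h = (-11*v - 3*h) + h = -11*v - 2*h)
39*U(-4, 7) - 11 = 39*(-11*7 - 2*(-4)) - 11 = 39*(-77 + 8) - 11 = 39*(-69) - 11 = -2691 - 11 = -2702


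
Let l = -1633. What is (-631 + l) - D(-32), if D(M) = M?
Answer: -2232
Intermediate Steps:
(-631 + l) - D(-32) = (-631 - 1633) - 1*(-32) = -2264 + 32 = -2232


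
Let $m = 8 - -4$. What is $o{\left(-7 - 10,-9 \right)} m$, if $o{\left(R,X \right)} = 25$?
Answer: $300$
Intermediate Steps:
$m = 12$ ($m = 8 + 4 = 12$)
$o{\left(-7 - 10,-9 \right)} m = 25 \cdot 12 = 300$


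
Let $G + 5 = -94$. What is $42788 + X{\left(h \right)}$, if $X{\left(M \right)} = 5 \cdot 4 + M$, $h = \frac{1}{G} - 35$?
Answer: $\frac{4234526}{99} \approx 42773.0$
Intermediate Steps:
$G = -99$ ($G = -5 - 94 = -99$)
$h = - \frac{3466}{99}$ ($h = \frac{1}{-99} - 35 = - \frac{1}{99} - 35 = - \frac{3466}{99} \approx -35.01$)
$X{\left(M \right)} = 20 + M$
$42788 + X{\left(h \right)} = 42788 + \left(20 - \frac{3466}{99}\right) = 42788 - \frac{1486}{99} = \frac{4234526}{99}$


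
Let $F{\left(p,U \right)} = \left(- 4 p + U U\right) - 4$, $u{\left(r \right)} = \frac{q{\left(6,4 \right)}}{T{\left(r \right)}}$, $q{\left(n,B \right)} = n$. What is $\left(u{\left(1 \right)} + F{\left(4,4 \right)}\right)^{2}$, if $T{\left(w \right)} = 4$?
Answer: $\frac{25}{4} \approx 6.25$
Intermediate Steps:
$u{\left(r \right)} = \frac{3}{2}$ ($u{\left(r \right)} = \frac{6}{4} = 6 \cdot \frac{1}{4} = \frac{3}{2}$)
$F{\left(p,U \right)} = -4 + U^{2} - 4 p$ ($F{\left(p,U \right)} = \left(- 4 p + U^{2}\right) - 4 = \left(U^{2} - 4 p\right) - 4 = -4 + U^{2} - 4 p$)
$\left(u{\left(1 \right)} + F{\left(4,4 \right)}\right)^{2} = \left(\frac{3}{2} - \left(20 - 16\right)\right)^{2} = \left(\frac{3}{2} - 4\right)^{2} = \left(- \frac{5}{2}\right)^{2} = \frac{25}{4}$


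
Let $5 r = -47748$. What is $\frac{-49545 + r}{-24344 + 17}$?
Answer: $\frac{98491}{40545} \approx 2.4292$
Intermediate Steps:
$r = - \frac{47748}{5}$ ($r = \frac{1}{5} \left(-47748\right) = - \frac{47748}{5} \approx -9549.6$)
$\frac{-49545 + r}{-24344 + 17} = \frac{-49545 - \frac{47748}{5}}{-24344 + 17} = - \frac{295473}{5 \left(-24327\right)} = \left(- \frac{295473}{5}\right) \left(- \frac{1}{24327}\right) = \frac{98491}{40545}$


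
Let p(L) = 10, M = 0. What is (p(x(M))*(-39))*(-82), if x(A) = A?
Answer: 31980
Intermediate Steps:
(p(x(M))*(-39))*(-82) = (10*(-39))*(-82) = -390*(-82) = 31980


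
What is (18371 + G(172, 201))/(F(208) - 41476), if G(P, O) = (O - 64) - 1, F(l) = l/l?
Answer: -6169/13825 ≈ -0.44622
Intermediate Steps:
F(l) = 1
G(P, O) = -65 + O (G(P, O) = (-64 + O) - 1 = -65 + O)
(18371 + G(172, 201))/(F(208) - 41476) = (18371 + (-65 + 201))/(1 - 41476) = (18371 + 136)/(-41475) = 18507*(-1/41475) = -6169/13825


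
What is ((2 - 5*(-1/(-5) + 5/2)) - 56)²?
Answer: 18225/4 ≈ 4556.3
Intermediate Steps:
((2 - 5*(-1/(-5) + 5/2)) - 56)² = ((2 - 5*(-1*(-⅕) + 5*(½))) - 56)² = ((2 - 5*(⅕ + 5/2)) - 56)² = ((2 - 5*27/10) - 56)² = ((2 - 27/2) - 56)² = (-23/2 - 56)² = (-135/2)² = 18225/4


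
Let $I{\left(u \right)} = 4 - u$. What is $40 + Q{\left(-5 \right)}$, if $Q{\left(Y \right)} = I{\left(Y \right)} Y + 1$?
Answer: $-4$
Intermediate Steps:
$Q{\left(Y \right)} = 1 + Y \left(4 - Y\right)$ ($Q{\left(Y \right)} = \left(4 - Y\right) Y + 1 = Y \left(4 - Y\right) + 1 = 1 + Y \left(4 - Y\right)$)
$40 + Q{\left(-5 \right)} = 40 + \left(1 - - 5 \left(-4 - 5\right)\right) = 40 + \left(1 - \left(-5\right) \left(-9\right)\right) = 40 + \left(1 - 45\right) = 40 - 44 = -4$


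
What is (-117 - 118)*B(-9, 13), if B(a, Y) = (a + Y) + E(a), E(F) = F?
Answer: 1175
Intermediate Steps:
B(a, Y) = Y + 2*a (B(a, Y) = (a + Y) + a = (Y + a) + a = Y + 2*a)
(-117 - 118)*B(-9, 13) = (-117 - 118)*(13 + 2*(-9)) = -235*(13 - 18) = -235*(-5) = 1175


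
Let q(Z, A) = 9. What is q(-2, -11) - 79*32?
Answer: -2519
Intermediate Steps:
q(-2, -11) - 79*32 = 9 - 79*32 = 9 - 2528 = -2519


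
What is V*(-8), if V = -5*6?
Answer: 240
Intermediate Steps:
V = -30 (V = -1*30 = -30)
V*(-8) = -30*(-8) = 240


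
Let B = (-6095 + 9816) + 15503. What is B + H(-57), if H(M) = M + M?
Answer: 19110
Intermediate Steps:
H(M) = 2*M
B = 19224 (B = 3721 + 15503 = 19224)
B + H(-57) = 19224 + 2*(-57) = 19224 - 114 = 19110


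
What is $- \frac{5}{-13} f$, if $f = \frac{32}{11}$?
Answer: $\frac{160}{143} \approx 1.1189$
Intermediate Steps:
$f = \frac{32}{11}$ ($f = 32 \cdot \frac{1}{11} = \frac{32}{11} \approx 2.9091$)
$- \frac{5}{-13} f = - \frac{5}{-13} \cdot \frac{32}{11} = \left(-5\right) \left(- \frac{1}{13}\right) \frac{32}{11} = \frac{5}{13} \cdot \frac{32}{11} = \frac{160}{143}$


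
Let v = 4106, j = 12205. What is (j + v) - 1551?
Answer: 14760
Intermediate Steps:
(j + v) - 1551 = (12205 + 4106) - 1551 = 16311 - 1551 = 14760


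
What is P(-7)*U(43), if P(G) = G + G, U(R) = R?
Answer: -602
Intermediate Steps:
P(G) = 2*G
P(-7)*U(43) = (2*(-7))*43 = -14*43 = -602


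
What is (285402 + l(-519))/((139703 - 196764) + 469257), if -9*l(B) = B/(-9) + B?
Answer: 3853619/5564646 ≈ 0.69252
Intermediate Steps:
l(B) = -8*B/81 (l(B) = -(B/(-9) + B)/9 = -(-B/9 + B)/9 = -8*B/81)
(285402 + l(-519))/((139703 - 196764) + 469257) = (285402 - 8/81*(-519))/((139703 - 196764) + 469257) = (285402 + 1384/27)/(-57061 + 469257) = (7707238/27)/412196 = (7707238/27)*(1/412196) = 3853619/5564646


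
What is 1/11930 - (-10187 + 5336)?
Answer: 57872431/11930 ≈ 4851.0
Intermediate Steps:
1/11930 - (-10187 + 5336) = 1/11930 - 1*(-4851) = 1/11930 + 4851 = 57872431/11930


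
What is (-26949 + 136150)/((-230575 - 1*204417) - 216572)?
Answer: -109201/651564 ≈ -0.16760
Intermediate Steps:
(-26949 + 136150)/((-230575 - 1*204417) - 216572) = 109201/((-230575 - 204417) - 216572) = 109201/(-434992 - 216572) = 109201/(-651564) = 109201*(-1/651564) = -109201/651564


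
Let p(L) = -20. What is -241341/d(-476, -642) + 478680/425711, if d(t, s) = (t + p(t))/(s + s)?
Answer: -32979968066451/52788164 ≈ -6.2476e+5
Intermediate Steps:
d(t, s) = (-20 + t)/(2*s) (d(t, s) = (t - 20)/(s + s) = (-20 + t)/((2*s)) = (-20 + t)*(1/(2*s)) = (-20 + t)/(2*s))
-241341/d(-476, -642) + 478680/425711 = -241341*(-1284/(-20 - 476)) + 478680/425711 = -241341/((½)*(-1/642)*(-496)) + 478680*(1/425711) = -241341/124/321 + 478680/425711 = -241341*321/124 + 478680/425711 = -77470461/124 + 478680/425711 = -32979968066451/52788164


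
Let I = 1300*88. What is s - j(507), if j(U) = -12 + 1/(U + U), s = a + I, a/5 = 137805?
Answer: 814685117/1014 ≈ 8.0344e+5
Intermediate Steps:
a = 689025 (a = 5*137805 = 689025)
I = 114400
s = 803425 (s = 689025 + 114400 = 803425)
j(U) = -12 + 1/(2*U)
s - j(507) = 803425 - (-12 + (½)/507) = 803425 - (-12 + (½)*(1/507)) = 803425 - (-12 + 1/1014) = 803425 - 1*(-12167/1014) = 803425 + 12167/1014 = 814685117/1014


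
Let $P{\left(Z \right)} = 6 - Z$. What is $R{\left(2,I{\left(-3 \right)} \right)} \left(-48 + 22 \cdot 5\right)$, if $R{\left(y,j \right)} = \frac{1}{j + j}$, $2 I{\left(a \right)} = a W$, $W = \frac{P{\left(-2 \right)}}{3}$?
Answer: $- \frac{31}{4} \approx -7.75$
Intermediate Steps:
$W = \frac{8}{3}$ ($W = \frac{6 - -2}{3} = \left(6 + 2\right) \frac{1}{3} = 8 \cdot \frac{1}{3} = \frac{8}{3} \approx 2.6667$)
$I{\left(a \right)} = \frac{4 a}{3}$ ($I{\left(a \right)} = \frac{a \frac{8}{3}}{2} = \frac{\frac{8}{3} a}{2} = \frac{4 a}{3}$)
$R{\left(y,j \right)} = \frac{1}{2 j}$
$R{\left(2,I{\left(-3 \right)} \right)} \left(-48 + 22 \cdot 5\right) = \frac{1}{2 \cdot \frac{4}{3} \left(-3\right)} \left(-48 + 22 \cdot 5\right) = \frac{1}{2 \left(-4\right)} \left(-48 + 110\right) = \frac{1}{2} \left(- \frac{1}{4}\right) 62 = \left(- \frac{1}{8}\right) 62 = - \frac{31}{4}$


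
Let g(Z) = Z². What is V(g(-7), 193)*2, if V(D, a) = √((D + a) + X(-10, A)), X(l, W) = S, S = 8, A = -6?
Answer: 10*√10 ≈ 31.623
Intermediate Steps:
X(l, W) = 8
V(D, a) = √(8 + D + a) (V(D, a) = √((D + a) + 8) = √(8 + D + a))
V(g(-7), 193)*2 = √(8 + (-7)² + 193)*2 = √(8 + 49 + 193)*2 = √250*2 = (5*√10)*2 = 10*√10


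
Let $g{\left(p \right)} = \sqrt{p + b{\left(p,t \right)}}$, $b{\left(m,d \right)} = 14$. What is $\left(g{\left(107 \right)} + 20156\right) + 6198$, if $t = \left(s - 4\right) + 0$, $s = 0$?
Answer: $26365$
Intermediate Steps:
$t = -4$ ($t = \left(0 - 4\right) + 0 = -4 + 0 = -4$)
$g{\left(p \right)} = \sqrt{14 + p}$ ($g{\left(p \right)} = \sqrt{p + 14} = \sqrt{14 + p}$)
$\left(g{\left(107 \right)} + 20156\right) + 6198 = \left(\sqrt{14 + 107} + 20156\right) + 6198 = \left(\sqrt{121} + 20156\right) + 6198 = \left(11 + 20156\right) + 6198 = 20167 + 6198 = 26365$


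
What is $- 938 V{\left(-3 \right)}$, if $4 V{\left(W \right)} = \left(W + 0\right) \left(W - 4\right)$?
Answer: $- \frac{9849}{2} \approx -4924.5$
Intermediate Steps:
$V{\left(W \right)} = \frac{W \left(-4 + W\right)}{4}$ ($V{\left(W \right)} = \frac{\left(W + 0\right) \left(W - 4\right)}{4} = \frac{W \left(-4 + W\right)}{4}$)
$- 938 V{\left(-3 \right)} = - 938 \cdot \frac{1}{4} \left(-3\right) \left(-4 - 3\right) = - 938 \cdot \frac{1}{4} \left(-3\right) \left(-7\right) = \left(-938\right) \frac{21}{4} = - \frac{9849}{2}$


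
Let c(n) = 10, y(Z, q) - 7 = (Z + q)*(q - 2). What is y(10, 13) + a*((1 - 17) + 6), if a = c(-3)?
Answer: 160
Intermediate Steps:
y(Z, q) = 7 + (-2 + q)*(Z + q) (y(Z, q) = 7 + (Z + q)*(q - 2) = 7 + (Z + q)*(-2 + q) = 7 + (-2 + q)*(Z + q))
a = 10
y(10, 13) + a*((1 - 17) + 6) = (7 + 13² - 2*10 - 2*13 + 10*13) + 10*((1 - 17) + 6) = (7 + 169 - 20 - 26 + 130) + 10*(-16 + 6) = 260 + 10*(-10) = 260 - 100 = 160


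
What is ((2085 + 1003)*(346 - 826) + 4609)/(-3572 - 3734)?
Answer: 1477631/7306 ≈ 202.25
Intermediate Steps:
((2085 + 1003)*(346 - 826) + 4609)/(-3572 - 3734) = (3088*(-480) + 4609)/(-7306) = (-1482240 + 4609)*(-1/7306) = -1477631*(-1/7306) = 1477631/7306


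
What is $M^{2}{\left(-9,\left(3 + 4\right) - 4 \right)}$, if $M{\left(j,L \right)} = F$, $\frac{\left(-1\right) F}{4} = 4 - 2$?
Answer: $64$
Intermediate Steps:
$F = -8$ ($F = - 4 \left(4 - 2\right) = \left(-4\right) 2 = -8$)
$M{\left(j,L \right)} = -8$
$M^{2}{\left(-9,\left(3 + 4\right) - 4 \right)} = \left(-8\right)^{2} = 64$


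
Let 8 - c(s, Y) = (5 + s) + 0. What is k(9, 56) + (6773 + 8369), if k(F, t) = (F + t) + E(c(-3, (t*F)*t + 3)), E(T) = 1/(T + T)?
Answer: 182485/12 ≈ 15207.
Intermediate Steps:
c(s, Y) = 3 - s (c(s, Y) = 8 - ((5 + s) + 0) = 8 - (5 + s) = 8 + (-5 - s) = 3 - s)
E(T) = 1/(2*T)
k(F, t) = 1/12 + F + t (k(F, t) = (F + t) + 1/(2*(3 - 1*(-3))) = (F + t) + 1/(2*(3 + 3)) = (F + t) + (½)/6 = (F + t) + (½)*(⅙) = (F + t) + 1/12 = 1/12 + F + t)
k(9, 56) + (6773 + 8369) = (1/12 + 9 + 56) + (6773 + 8369) = 781/12 + 15142 = 182485/12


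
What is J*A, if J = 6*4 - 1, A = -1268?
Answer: -29164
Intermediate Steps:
J = 23 (J = 24 - 1 = 23)
J*A = 23*(-1268) = -29164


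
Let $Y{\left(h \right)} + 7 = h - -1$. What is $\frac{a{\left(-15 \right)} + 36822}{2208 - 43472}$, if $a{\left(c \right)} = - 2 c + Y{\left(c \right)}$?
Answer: $- \frac{36831}{41264} \approx -0.89257$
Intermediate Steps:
$Y{\left(h \right)} = -6 + h$ ($Y{\left(h \right)} = -7 + \left(h - -1\right) = -7 + \left(h + 1\right) = -7 + \left(1 + h\right) = -6 + h$)
$a{\left(c \right)} = -6 - c$ ($a{\left(c \right)} = - 2 c + \left(-6 + c\right) = -6 - c$)
$\frac{a{\left(-15 \right)} + 36822}{2208 - 43472} = \frac{\left(-6 - -15\right) + 36822}{2208 - 43472} = \frac{\left(-6 + 15\right) + 36822}{-41264} = \left(9 + 36822\right) \left(- \frac{1}{41264}\right) = 36831 \left(- \frac{1}{41264}\right) = - \frac{36831}{41264}$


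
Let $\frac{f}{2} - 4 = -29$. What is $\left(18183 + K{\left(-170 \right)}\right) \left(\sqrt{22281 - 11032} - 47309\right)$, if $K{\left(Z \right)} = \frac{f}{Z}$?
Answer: $- \frac{14623968844}{17} + \frac{309116 \sqrt{11249}}{17} \approx -8.583 \cdot 10^{8}$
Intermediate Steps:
$f = -50$ ($f = 8 + 2 \left(-29\right) = 8 - 58 = -50$)
$K{\left(Z \right)} = - \frac{50}{Z}$
$\left(18183 + K{\left(-170 \right)}\right) \left(\sqrt{22281 - 11032} - 47309\right) = \left(18183 - \frac{50}{-170}\right) \left(\sqrt{22281 - 11032} - 47309\right) = \left(18183 - - \frac{5}{17}\right) \left(\sqrt{11249} - 47309\right) = \left(18183 + \frac{5}{17}\right) \left(-47309 + \sqrt{11249}\right) = \frac{309116 \left(-47309 + \sqrt{11249}\right)}{17} = - \frac{14623968844}{17} + \frac{309116 \sqrt{11249}}{17}$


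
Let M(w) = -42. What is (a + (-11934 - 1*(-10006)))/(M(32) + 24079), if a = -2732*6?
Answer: -18320/24037 ≈ -0.76216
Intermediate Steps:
a = -16392
(a + (-11934 - 1*(-10006)))/(M(32) + 24079) = (-16392 + (-11934 - 1*(-10006)))/(-42 + 24079) = (-16392 + (-11934 + 10006))/24037 = (-16392 - 1928)*(1/24037) = -18320*1/24037 = -18320/24037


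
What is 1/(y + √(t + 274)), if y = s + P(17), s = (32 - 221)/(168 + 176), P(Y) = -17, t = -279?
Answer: -2076728/37037049 - 118336*I*√5/37037049 ≈ -0.056072 - 0.0071444*I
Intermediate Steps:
s = -189/344 ≈ -0.54942
y = -6037/344 (y = -189/344 - 17 = -6037/344 ≈ -17.549)
1/(y + √(t + 274)) = 1/(-6037/344 + √(-279 + 274)) = 1/(-6037/344 + √(-5)) = 1/(-6037/344 + I*√5)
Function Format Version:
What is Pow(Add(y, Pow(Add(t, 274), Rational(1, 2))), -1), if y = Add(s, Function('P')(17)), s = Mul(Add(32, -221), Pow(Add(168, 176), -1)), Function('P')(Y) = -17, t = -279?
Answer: Add(Rational(-2076728, 37037049), Mul(Rational(-118336, 37037049), I, Pow(5, Rational(1, 2)))) ≈ Add(-0.056072, Mul(-0.0071444, I))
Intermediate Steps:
s = Rational(-189, 344) (s = Mul(-189, Pow(344, -1)) = Mul(-189, Rational(1, 344)) = Rational(-189, 344) ≈ -0.54942)
y = Rational(-6037, 344) (y = Add(Rational(-189, 344), -17) = Rational(-6037, 344) ≈ -17.549)
Pow(Add(y, Pow(Add(t, 274), Rational(1, 2))), -1) = Pow(Add(Rational(-6037, 344), Pow(Add(-279, 274), Rational(1, 2))), -1) = Pow(Add(Rational(-6037, 344), Pow(-5, Rational(1, 2))), -1) = Pow(Add(Rational(-6037, 344), Mul(I, Pow(5, Rational(1, 2)))), -1)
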